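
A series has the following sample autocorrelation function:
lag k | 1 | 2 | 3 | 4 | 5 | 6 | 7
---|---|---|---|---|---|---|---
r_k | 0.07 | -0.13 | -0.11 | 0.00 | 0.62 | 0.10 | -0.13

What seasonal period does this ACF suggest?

5

The largest autocorrelation is r_5 = 0.62; the remaining lags stay at or below 0.10.
The dominant spike at lag 5 indicates a seasonal period of 5.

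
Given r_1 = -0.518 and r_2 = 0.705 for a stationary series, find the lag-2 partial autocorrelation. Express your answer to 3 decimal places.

0.597

φ_{22} = (r_2 − r_1²) / (1 − r_1²)
r_1² = (-0.518)² = 0.268324
Numerator = 0.705 − 0.2683 = 0.4367; denominator = 1 − 0.2683 = 0.7317
φ_{22} = 0.4367 / 0.7317 = 0.597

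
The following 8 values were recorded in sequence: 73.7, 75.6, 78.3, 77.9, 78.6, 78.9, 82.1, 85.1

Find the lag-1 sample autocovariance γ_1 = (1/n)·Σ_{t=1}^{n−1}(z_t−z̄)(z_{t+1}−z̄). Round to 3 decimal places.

4.952

Mean z̄ = (73.7 + 75.6 + 78.3 + 77.9 + 78.6 + 78.9 + 82.1 + 85.1)/8 = 78.7750
Deviations: -5.0750, -3.1750, -0.4750, -0.8750, -0.1750, 0.1250, 3.3250, 6.3250
Σ_{t=1}^{7}(z_t−z̄)(z_{t+1}−z̄) = 39.6144
γ_1 = 39.6144 / 8 = 4.952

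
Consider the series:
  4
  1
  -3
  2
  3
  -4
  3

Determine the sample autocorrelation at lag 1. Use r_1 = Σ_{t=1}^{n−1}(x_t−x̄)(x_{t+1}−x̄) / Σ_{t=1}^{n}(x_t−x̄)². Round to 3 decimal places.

Mean x̄ = (4 + 1 − 3 + 2 + 3 − 4 + 3)/7 = 0.8571
Deviations from mean: 3.1429, 0.1429, -3.8571, 1.1429, 2.1429, -4.8571, 2.1429
Σ(x_t−x̄)(x_{t+1}−x̄) = (0.4490) + (-0.5510) + (-4.4082) + (2.4490) + (-10.4082) + (-10.4082) = -22.8776
Denominator Σ(x_t−x̄)² = 58.8571
r_1 = -22.8776 / 58.8571 = -0.389

-0.389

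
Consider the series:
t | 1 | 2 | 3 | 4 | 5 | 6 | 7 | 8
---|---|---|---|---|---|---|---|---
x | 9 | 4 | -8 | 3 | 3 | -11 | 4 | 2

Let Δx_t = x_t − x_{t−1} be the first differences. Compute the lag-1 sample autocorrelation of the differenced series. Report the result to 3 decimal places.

-0.442

First differences Δx: -5, -12, 11, 0, -14, 15, -2
Mean of differences = -1.0000
Numerator Σ(Δx_t−Δx̄)(Δx_{t+1}−Δx̄) = -313.0000
Denominator Σ(Δx_t−Δx̄)² = 708.0000
r_1(Δx) = -313.0000 / 708.0000 = -0.442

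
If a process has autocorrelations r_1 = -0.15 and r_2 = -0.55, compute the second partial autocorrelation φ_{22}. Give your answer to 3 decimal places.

φ_{22} = (r_2 − r_1²) / (1 − r_1²)
r_1² = (-0.15)² = 0.0225
Numerator = -0.55 − 0.0225 = -0.5725; denominator = 1 − 0.0225 = 0.9775
φ_{22} = -0.5725 / 0.9775 = -0.586

-0.586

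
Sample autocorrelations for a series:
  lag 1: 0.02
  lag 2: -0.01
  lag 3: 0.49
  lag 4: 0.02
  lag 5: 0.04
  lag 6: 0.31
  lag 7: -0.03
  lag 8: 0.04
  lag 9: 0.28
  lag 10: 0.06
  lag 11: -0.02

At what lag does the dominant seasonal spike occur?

The largest autocorrelation is r_3 = 0.49, with weaker echoes at lags 6 (0.31) and 9 (0.28); the remaining lags stay at or below 0.06.
The dominant spike at lag 3 indicates a seasonal period of 3.

3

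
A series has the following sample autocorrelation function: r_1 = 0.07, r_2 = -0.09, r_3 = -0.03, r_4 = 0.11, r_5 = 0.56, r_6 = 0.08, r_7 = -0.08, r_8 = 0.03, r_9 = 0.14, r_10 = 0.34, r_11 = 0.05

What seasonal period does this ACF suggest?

5

The largest autocorrelation is r_5 = 0.56, with a weaker echo at lag 10 (0.34); the remaining lags stay at or below 0.14.
The dominant spike at lag 5 indicates a seasonal period of 5.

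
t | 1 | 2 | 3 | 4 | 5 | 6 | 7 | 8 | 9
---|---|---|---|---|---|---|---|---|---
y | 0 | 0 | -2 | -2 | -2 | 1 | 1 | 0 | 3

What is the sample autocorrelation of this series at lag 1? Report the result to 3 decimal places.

0.286

Mean ȳ = (0 + 0 − 2 − 2 − 2 + 1 + 1 + 0 + 3)/9 = -0.1111
Numerator Σ_{t=1}^{8}(y_t−ȳ)(y_{t+1}−ȳ) = 6.5432
Denominator Σ(y_t−ȳ)² = 22.8889
r_1 = 6.5432 / 22.8889 = 0.286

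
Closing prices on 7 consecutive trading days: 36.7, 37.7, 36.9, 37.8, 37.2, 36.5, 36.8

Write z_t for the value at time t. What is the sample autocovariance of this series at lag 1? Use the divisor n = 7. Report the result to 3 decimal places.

-0.043

Mean z̄ = (36.7 + 37.7 + 36.9 + 37.8 + 37.2 + 36.5 + 36.8)/7 = 37.0857
Σ_{t=1}^{6}(z_t−z̄)(z_{t+1}−z̄) = -0.3016
γ_1 = -0.3016 / 7 = -0.043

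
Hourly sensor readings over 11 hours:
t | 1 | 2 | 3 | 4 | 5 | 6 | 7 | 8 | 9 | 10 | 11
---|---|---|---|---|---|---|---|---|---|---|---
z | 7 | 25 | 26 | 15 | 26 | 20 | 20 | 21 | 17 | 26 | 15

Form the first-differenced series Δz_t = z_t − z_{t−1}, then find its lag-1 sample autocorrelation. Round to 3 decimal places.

First differences Δz: 18, 1, -11, 11, -6, 0, 1, -4, 9, -11
Mean of differences = 0.8000
Numerator Σ(Δz_t−Δz̄)(Δz_{t+1}−Δz̄) = -320.4400
Denominator Σ(Δz_t−Δz̄)² = 815.6000
r_1(Δz) = -320.4400 / 815.6000 = -0.393

-0.393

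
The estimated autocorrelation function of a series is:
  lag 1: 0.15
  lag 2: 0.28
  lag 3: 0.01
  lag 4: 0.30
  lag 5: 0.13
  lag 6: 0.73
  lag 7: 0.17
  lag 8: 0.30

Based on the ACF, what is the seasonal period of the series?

The largest autocorrelation is r_6 = 0.73; the remaining lags stay at or below 0.30.
The dominant spike at lag 6 indicates a seasonal period of 6.

6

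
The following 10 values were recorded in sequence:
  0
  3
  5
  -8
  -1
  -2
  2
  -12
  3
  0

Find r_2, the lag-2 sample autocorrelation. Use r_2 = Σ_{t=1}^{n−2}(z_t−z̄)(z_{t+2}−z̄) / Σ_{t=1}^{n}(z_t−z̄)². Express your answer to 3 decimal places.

-0.012

Mean z̄ = (0 + 3 + 5 − 8 − 1 − 2 + 2 − 12 + 3 + 0)/10 = -1.0000
Numerator Σ_{t=1}^{8}(z_t−z̄)(z_{t+2}−z̄) = -3.0000
Denominator Σ(z_t−z̄)² = 250.0000
r_2 = -3.0000 / 250.0000 = -0.012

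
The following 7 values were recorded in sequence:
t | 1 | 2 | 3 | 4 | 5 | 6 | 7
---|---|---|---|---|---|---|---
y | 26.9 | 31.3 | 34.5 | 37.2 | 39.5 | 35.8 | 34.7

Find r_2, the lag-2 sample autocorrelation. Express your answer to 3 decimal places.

Mean ȳ = (26.9 + 31.3 + 34.5 + 37.2 + 39.5 + 35.8 + 34.7)/7 = 34.2714
Deviations from mean: -7.3714, -2.9714, 0.2286, 2.9286, 5.2286, 1.5286, 0.4286
Σ(y_t−ȳ)(y_{t+2}−ȳ) = (-1.6849) + (-8.7020) + (1.1951) + (4.4765) + (2.2408) = -2.4745
Denominator Σ(y_t−ȳ)² = 101.6543
r_2 = -2.4745 / 101.6543 = -0.024

-0.024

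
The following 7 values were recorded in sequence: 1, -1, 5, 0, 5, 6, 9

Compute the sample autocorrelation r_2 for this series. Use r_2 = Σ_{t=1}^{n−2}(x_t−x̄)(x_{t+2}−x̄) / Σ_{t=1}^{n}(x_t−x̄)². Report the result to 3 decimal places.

0.173

Mean x̄ = (1 − 1 + 5 + 0 + 5 + 6 + 9)/7 = 3.5714
Numerator Σ_{t=1}^{5}(x_t−x̄)(x_{t+2}−x̄) = 13.7755
Denominator Σ(x_t−x̄)² = 79.7143
r_2 = 13.7755 / 79.7143 = 0.173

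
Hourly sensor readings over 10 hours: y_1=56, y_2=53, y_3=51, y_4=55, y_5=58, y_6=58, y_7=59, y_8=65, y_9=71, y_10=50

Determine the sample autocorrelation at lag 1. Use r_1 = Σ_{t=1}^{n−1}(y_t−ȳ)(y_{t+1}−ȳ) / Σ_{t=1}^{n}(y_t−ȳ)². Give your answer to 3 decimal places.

0.169

Mean ȳ = (56 + 53 + 51 + 55 + 58 + 58 + 59 + 65 + 71 + 50)/10 = 57.6000
Numerator Σ_{t=1}^{9}(y_t−ȳ)(y_{t+1}−ȳ) = 62.2400
Denominator Σ(y_t−ȳ)² = 368.4000
r_1 = 62.2400 / 368.4000 = 0.169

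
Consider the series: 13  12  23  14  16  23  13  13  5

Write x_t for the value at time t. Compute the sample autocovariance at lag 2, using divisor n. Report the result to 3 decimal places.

Mean x̄ = (13 + 12 + 23 + 14 + 16 + 23 + 13 + 13 + 5)/9 = 14.6667
Σ_{t=1}^{7}(x_t−x̄)(x_{t+2}−x̄) = -6.5556
γ_2 = -6.5556 / 9 = -0.728

-0.728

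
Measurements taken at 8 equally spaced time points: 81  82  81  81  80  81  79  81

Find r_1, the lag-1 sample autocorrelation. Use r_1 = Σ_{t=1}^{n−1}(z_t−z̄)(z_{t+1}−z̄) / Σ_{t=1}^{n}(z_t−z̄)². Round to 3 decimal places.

Mean z̄ = (81 + 82 + 81 + 81 + 80 + 81 + 79 + 81)/8 = 80.7500
Deviations from mean: 0.2500, 1.2500, 0.2500, 0.2500, -0.7500, 0.2500, -1.7500, 0.2500
Σ(z_t−z̄)(z_{t+1}−z̄) = (0.3125) + (0.3125) + (0.0625) + (-0.1875) + (-0.1875) + (-0.4375) + (-0.4375) = -0.5625
Denominator Σ(z_t−z̄)² = 5.5000
r_1 = -0.5625 / 5.5000 = -0.102

-0.102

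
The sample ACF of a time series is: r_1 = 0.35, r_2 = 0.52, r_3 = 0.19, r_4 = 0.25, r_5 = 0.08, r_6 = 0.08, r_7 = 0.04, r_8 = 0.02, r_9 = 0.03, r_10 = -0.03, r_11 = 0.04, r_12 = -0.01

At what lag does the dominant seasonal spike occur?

2

The largest autocorrelation is r_2 = 0.52; the remaining lags stay at or below 0.35.
The dominant spike at lag 2 indicates a seasonal period of 2.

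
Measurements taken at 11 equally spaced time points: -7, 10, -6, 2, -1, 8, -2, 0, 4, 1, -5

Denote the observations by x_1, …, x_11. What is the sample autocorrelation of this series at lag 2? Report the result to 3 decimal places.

0.187

Mean x̄ = (-7 + 10 − 6 + 2 − 1 + 8 − 2 + 0 + 4 + 1 − 5)/11 = 0.3636
Numerator Σ_{t=1}^{9}(x_t−x̄)(x_{t+2}−x̄) = 55.9174
Denominator Σ(x_t−x̄)² = 298.5455
r_2 = 55.9174 / 298.5455 = 0.187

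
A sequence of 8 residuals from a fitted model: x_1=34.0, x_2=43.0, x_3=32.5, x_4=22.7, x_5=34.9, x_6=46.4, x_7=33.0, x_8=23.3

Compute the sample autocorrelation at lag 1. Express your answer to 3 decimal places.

0.010

Mean x̄ = (34.0 + 43.0 + 32.5 + 22.7 + 34.9 + 46.4 + 33.0 + 23.3)/8 = 33.7250
Deviations from mean: 0.2750, 9.2750, -1.2250, -11.0250, 1.1750, 12.6750, -0.7250, -10.4250
Σ(x_t−x̄)(x_{t+1}−x̄) = (2.5506) + (-11.3619) + (13.5056) + (-12.9544) + (14.8931) + (-9.1894) + (7.5581) = 5.0019
Denominator Σ(x_t−x̄)² = 480.3950
r_1 = 5.0019 / 480.3950 = 0.010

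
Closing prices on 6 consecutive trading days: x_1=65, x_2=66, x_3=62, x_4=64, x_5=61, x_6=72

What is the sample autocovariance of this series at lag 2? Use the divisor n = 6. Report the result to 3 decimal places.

Mean x̄ = (65 + 66 + 62 + 64 + 61 + 72)/6 = 65.0000
Deviations: 0.0000, 1.0000, -3.0000, -1.0000, -4.0000, 7.0000
Σ_{t=1}^{4}(x_t−x̄)(x_{t+2}−x̄) = 4.0000
γ_2 = 4.0000 / 6 = 0.667

0.667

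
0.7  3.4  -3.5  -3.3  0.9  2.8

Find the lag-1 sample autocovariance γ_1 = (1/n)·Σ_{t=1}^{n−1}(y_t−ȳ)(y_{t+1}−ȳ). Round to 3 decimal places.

Mean ȳ = (0.7 + 3.4 − 3.5 − 3.3 + 0.9 + 2.8)/6 = 0.1667
Deviations: 0.5333, 3.2333, -3.6667, -3.4667, 0.7333, 2.6333
Σ_{t=1}^{5}(y_t−ȳ)(y_{t+1}−ȳ) = 1.9689
γ_1 = 1.9689 / 6 = 0.328

0.328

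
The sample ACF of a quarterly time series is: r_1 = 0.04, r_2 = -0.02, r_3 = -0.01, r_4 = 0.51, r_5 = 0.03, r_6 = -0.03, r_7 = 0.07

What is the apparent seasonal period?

4

The largest autocorrelation is r_4 = 0.51; the remaining lags stay at or below 0.07.
The dominant spike at lag 4 indicates a seasonal period of 4.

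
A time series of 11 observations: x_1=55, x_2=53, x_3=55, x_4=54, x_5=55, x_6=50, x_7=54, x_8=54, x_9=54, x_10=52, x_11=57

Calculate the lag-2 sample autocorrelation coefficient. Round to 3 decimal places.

Mean x̄ = (55 + 53 + 55 + 54 + 55 + 50 + 54 + 54 + 54 + 52 + 57)/11 = 53.9091
Numerator Σ_{t=1}^{9}(x_t−x̄)(x_{t+2}−x̄) = 1.8017
Denominator Σ(x_t−x̄)² = 32.9091
r_2 = 1.8017 / 32.9091 = 0.055

0.055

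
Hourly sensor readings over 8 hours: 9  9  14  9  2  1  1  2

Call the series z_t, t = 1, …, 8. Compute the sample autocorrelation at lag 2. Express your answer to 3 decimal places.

0.152

Mean z̄ = (9 + 9 + 14 + 9 + 2 + 1 + 1 + 2)/8 = 5.8750
Σ(z_t−z̄)(z_{t+2}−z̄) = (25.3906) + (9.7656) + (-31.4844) + (-15.2344) + (18.8906) + (18.8906) = 26.2188
Denominator Σ(z_t−z̄)² = 172.8750
r_2 = 26.2188 / 172.8750 = 0.152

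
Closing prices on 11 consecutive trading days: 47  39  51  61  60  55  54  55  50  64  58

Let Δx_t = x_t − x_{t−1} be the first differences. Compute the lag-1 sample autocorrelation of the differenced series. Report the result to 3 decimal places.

First differences Δx: -8, 12, 10, -1, -5, -1, 1, -5, 14, -6
Mean of differences = 1.1000
Numerator Σ(Δx_t−Δx̄)(Δx_{t+1}−Δx̄) = -164.7100
Denominator Σ(Δx_t−Δx̄)² = 580.9000
r_1(Δx) = -164.7100 / 580.9000 = -0.284

-0.284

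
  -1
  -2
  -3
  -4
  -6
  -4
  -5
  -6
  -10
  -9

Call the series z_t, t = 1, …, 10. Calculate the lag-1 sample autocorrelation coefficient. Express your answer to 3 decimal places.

Mean z̄ = (-1 − 2 − 3 − 4 − 6 − 4 − 5 − 6 − 10 − 9)/10 = -5.0000
Numerator Σ_{t=1}^{9}(z_t−z̄)(z_{t+1}−z̄) = 43.0000
Denominator Σ(z_t−z̄)² = 74.0000
r_1 = 43.0000 / 74.0000 = 0.581

0.581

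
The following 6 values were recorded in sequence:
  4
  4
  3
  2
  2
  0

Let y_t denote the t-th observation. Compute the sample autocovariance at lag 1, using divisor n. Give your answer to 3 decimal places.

0.708

Mean ȳ = (4 + 4 + 3 + 2 + 2 + 0)/6 = 2.5000
Σ_{t=1}^{5}(y_t−ȳ)(y_{t+1}−ȳ) = 4.2500
γ_1 = 4.2500 / 6 = 0.708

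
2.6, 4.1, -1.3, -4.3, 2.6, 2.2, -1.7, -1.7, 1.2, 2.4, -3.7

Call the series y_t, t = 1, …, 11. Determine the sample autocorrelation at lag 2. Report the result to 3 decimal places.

-0.638

Mean ȳ = (2.6 + 4.1 − 1.3 − 4.3 + 2.6 + 2.2 − 1.7 − 1.7 + 1.2 + 2.4 − 3.7)/11 = 0.2182
Numerator Σ_{t=1}^{9}(y_t−ȳ)(y_{t+2}−ȳ) = -52.0107
Denominator Σ(y_t−ȳ)² = 81.4964
r_2 = -52.0107 / 81.4964 = -0.638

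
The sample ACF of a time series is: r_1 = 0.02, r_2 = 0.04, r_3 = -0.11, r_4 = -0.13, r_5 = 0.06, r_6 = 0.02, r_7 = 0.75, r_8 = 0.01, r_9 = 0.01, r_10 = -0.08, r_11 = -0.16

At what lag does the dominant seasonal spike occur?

7

The largest autocorrelation is r_7 = 0.75; the remaining lags stay at or below 0.06.
The dominant spike at lag 7 indicates a seasonal period of 7.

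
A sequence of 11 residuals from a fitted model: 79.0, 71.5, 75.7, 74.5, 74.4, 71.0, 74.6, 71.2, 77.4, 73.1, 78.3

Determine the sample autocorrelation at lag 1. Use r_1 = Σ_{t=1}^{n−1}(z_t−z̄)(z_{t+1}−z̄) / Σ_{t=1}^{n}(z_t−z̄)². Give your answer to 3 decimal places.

-0.454

Mean z̄ = (79.0 + 71.5 + 75.7 + 74.5 + 74.4 + 71.0 + 74.6 + 71.2 + 77.4 + 73.1 + 78.3)/11 = 74.6091
Numerator Σ_{t=1}^{10}(z_t−z̄)(z_{t+1}−z̄) = -35.6174
Denominator Σ(z_t−z̄)² = 78.5291
r_1 = -35.6174 / 78.5291 = -0.454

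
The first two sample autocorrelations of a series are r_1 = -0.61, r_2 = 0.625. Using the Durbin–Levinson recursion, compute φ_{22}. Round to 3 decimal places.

0.403

φ_{22} = (r_2 − r_1²) / (1 − r_1²)
r_1² = (-0.61)² = 0.3721
Numerator = 0.625 − 0.3721 = 0.2529; denominator = 1 − 0.3721 = 0.6279
φ_{22} = 0.2529 / 0.6279 = 0.403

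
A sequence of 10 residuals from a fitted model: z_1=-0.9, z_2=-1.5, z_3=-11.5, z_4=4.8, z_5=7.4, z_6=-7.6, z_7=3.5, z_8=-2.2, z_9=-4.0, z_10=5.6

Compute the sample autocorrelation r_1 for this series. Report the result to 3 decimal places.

Mean z̄ = (-0.9 − 1.5 − 11.5 + 4.8 + 7.4 − 7.6 + 3.5 − 2.2 − 4.0 + 5.6)/10 = -0.6400
Numerator Σ_{t=1}^{9}(z_t−z̄)(z_{t+1}−z̄) = -112.7336
Denominator Σ(z_t−z̄)² = 331.2240
r_1 = -112.7336 / 331.2240 = -0.340

-0.340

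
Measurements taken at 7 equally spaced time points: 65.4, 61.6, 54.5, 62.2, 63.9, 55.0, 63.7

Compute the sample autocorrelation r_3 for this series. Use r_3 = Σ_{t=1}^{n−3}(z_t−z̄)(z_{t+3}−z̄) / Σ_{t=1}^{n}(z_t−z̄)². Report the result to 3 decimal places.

Mean z̄ = (65.4 + 61.6 + 54.5 + 62.2 + 63.9 + 55.0 + 63.7)/7 = 60.9000
Σ(z_t−z̄)(z_{t+3}−z̄) = (5.8500) + (2.1000) + (37.7600) + (3.6400) = 49.3500
Denominator Σ(z_t−z̄)² = 115.0400
r_3 = 49.3500 / 115.0400 = 0.429

0.429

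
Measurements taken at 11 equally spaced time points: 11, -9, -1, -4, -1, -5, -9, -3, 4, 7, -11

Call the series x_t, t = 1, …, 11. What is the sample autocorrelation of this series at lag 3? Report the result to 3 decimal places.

Mean x̄ = (11 − 9 − 1 − 4 − 1 − 5 − 9 − 3 + 4 + 7 − 11)/11 = -1.9091
Numerator Σ_{t=1}^{8}(x_t−x̄)(x_{t+3}−x̄) = -93.9339
Denominator Σ(x_t−x̄)² = 480.9091
r_3 = -93.9339 / 480.9091 = -0.195

-0.195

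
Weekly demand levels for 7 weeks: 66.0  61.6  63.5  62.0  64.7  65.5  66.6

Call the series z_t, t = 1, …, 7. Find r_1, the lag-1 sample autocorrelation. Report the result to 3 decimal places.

Mean z̄ = (66.0 + 61.6 + 63.5 + 62.0 + 64.7 + 65.5 + 66.6)/7 = 64.2714
Deviations from mean: 1.7286, -2.6714, -0.7714, -2.2714, 0.4286, 1.2286, 2.3286
Numerator Σ_{t=1}^{6}(z_t−z̄)(z_{t+1}−z̄) = 1.6092
Denominator Σ(z_t−z̄)² = 22.9943
r_1 = 1.6092 / 22.9943 = 0.070

0.070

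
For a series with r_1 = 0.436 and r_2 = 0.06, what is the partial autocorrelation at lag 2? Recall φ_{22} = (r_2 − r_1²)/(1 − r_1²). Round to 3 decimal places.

φ_{22} = (r_2 − r_1²) / (1 − r_1²)
r_1² = (0.436)² = 0.190096
Numerator = 0.06 − 0.1901 = -0.1301; denominator = 1 − 0.1901 = 0.8099
φ_{22} = -0.1301 / 0.8099 = -0.161

-0.161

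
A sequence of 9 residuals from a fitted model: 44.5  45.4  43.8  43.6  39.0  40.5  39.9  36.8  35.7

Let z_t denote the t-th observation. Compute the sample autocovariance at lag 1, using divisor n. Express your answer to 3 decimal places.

Mean z̄ = (44.5 + 45.4 + 43.8 + 43.6 + 39.0 + 40.5 + 39.9 + 36.8 + 35.7)/9 = 41.0222
Σ_{t=1}^{8}(z_t−z̄)(z_{t+1}−z̄) = 58.1851
γ_1 = 58.1851 / 9 = 6.465

6.465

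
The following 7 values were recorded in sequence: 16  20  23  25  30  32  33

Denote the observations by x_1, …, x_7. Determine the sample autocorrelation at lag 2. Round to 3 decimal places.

Mean x̄ = (16 + 20 + 23 + 25 + 30 + 32 + 33)/7 = 25.5714
Deviations from mean: -9.5714, -5.5714, -2.5714, -0.5714, 4.4286, 6.4286, 7.4286
Σ(x_t−x̄)(x_{t+2}−x̄) = (24.6122) + (3.1837) + (-11.3878) + (-3.6735) + (32.8980) = 45.6327
Denominator Σ(x_t−x̄)² = 245.7143
r_2 = 45.6327 / 245.7143 = 0.186

0.186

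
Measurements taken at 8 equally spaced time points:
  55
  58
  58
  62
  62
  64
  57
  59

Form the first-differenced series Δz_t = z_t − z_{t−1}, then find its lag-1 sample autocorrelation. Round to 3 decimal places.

-0.348

First differences Δz: 3, 0, 4, 0, 2, -7, 2
Mean of differences = 0.5714
Numerator Σ(Δz_t−Δz̄)(Δz_{t+1}−Δz̄) = -27.7551
Denominator Σ(Δz_t−Δz̄)² = 79.7143
r_1(Δz) = -27.7551 / 79.7143 = -0.348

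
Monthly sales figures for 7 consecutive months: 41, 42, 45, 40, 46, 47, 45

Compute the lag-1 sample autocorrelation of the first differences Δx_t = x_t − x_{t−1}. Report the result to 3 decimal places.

-0.570

First differences Δx: 1, 3, -5, 6, 1, -2
Mean of differences = 0.6667
Numerator Σ(Δx_t−Δx̄)(Δx_{t+1}−Δx̄) = -41.7778
Denominator Σ(Δx_t−Δx̄)² = 73.3333
r_1(Δx) = -41.7778 / 73.3333 = -0.570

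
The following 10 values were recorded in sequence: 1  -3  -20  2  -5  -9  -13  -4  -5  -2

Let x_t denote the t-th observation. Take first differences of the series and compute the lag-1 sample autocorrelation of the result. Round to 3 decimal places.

-0.484

First differences Δx: -4, -17, 22, -7, -4, -4, 9, -1, 3
Mean of differences = -0.3333
Numerator Σ(Δx_t−Δx̄)(Δx_{t+1}−Δx̄) = -464.7778
Denominator Σ(Δx_t−Δx̄)² = 960.0000
r_1(Δx) = -464.7778 / 960.0000 = -0.484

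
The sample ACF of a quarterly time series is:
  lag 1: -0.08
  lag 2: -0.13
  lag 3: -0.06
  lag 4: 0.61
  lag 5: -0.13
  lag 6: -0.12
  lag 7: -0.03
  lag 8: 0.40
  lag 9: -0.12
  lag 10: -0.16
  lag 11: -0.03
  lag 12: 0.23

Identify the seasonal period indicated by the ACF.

4

The largest autocorrelation is r_4 = 0.61, with weaker echoes at lags 8 (0.40) and 12 (0.23); the remaining lags stay at or below -0.03.
The dominant spike at lag 4 indicates a seasonal period of 4.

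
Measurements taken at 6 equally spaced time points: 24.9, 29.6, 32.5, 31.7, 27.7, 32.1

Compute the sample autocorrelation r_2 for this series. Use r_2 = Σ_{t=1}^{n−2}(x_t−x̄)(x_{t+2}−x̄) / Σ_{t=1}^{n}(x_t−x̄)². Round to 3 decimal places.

-0.329

Mean x̄ = (24.9 + 29.6 + 32.5 + 31.7 + 27.7 + 32.1)/6 = 29.7500
Deviations from mean: -4.8500, -0.1500, 2.7500, 1.9500, -2.0500, 2.3500
Σ(x_t−x̄)(x_{t+2}−x̄) = (-13.3375) + (-0.2925) + (-5.6375) + (4.5825) = -14.6850
Denominator Σ(x_t−x̄)² = 44.6350
r_2 = -14.6850 / 44.6350 = -0.329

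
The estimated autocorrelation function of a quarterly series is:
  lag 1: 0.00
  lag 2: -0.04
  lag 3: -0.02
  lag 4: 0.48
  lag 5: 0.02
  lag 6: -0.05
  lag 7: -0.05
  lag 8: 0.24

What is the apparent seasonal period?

The largest autocorrelation is r_4 = 0.48, with a weaker echo at lag 8 (0.24); the remaining lags stay at or below 0.02.
The dominant spike at lag 4 indicates a seasonal period of 4.

4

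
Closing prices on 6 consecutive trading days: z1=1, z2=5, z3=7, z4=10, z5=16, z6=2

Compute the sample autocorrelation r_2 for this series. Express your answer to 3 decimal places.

-0.133

Mean z̄ = (1 + 5 + 7 + 10 + 16 + 2)/6 = 6.8333
Σ(z_t−z̄)(z_{t+2}−z̄) = (-0.9722) + (-5.8056) + (1.5278) + (-15.3056) = -20.5556
Denominator Σ(z_t−z̄)² = 154.8333
r_2 = -20.5556 / 154.8333 = -0.133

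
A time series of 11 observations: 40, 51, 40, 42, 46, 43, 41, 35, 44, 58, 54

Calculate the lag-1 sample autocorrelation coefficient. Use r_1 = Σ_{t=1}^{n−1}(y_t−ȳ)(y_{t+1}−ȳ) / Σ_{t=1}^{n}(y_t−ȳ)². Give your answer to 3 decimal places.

0.239

Mean ȳ = (40 + 51 + 40 + 42 + 46 + 43 + 41 + 35 + 44 + 58 + 54)/11 = 44.9091
Numerator Σ_{t=1}^{10}(y_t−ȳ)(y_{t+1}−ȳ) = 111.5372
Denominator Σ(y_t−ȳ)² = 466.9091
r_1 = 111.5372 / 466.9091 = 0.239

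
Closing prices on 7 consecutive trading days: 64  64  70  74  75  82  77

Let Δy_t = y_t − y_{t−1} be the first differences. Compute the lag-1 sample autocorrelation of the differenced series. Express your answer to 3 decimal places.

-0.442

First differences Δy: 0, 6, 4, 1, 7, -5
Mean of differences = 2.1667
Numerator Σ(Δy_t−Δȳ)(Δy_{t+1}−Δȳ) = -43.6944
Denominator Σ(Δy_t−Δȳ)² = 98.8333
r_1(Δy) = -43.6944 / 98.8333 = -0.442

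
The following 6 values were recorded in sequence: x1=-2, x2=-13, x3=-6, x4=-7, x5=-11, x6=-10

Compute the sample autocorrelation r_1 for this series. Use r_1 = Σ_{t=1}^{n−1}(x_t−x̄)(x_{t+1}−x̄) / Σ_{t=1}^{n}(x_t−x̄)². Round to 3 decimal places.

-0.455

Mean x̄ = (-2 − 13 − 6 − 7 − 11 − 10)/6 = -8.1667
Σ(x_t−x̄)(x_{t+1}−x̄) = (-29.8056) + (-10.4722) + (2.5278) + (-3.3056) + (5.1944) = -35.8611
Denominator Σ(x_t−x̄)² = 78.8333
r_1 = -35.8611 / 78.8333 = -0.455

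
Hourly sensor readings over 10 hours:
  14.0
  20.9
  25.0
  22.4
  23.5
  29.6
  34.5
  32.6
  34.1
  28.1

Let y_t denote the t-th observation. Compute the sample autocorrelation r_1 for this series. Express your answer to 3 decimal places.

0.569

Mean ȳ = (14.0 + 20.9 + 25.0 + 22.4 + 23.5 + 29.6 + 34.5 + 32.6 + 34.1 + 28.1)/10 = 26.4700
Numerator Σ_{t=1}^{9}(y_t−ȳ)(y_{t+1}−ȳ) = 219.9871
Denominator Σ(y_t−ȳ)² = 386.8010
r_1 = 219.9871 / 386.8010 = 0.569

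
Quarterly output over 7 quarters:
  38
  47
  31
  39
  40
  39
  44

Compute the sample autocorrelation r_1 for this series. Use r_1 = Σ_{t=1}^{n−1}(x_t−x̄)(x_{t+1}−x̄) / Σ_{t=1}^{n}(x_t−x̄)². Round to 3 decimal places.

-0.484

Mean x̄ = (38 + 47 + 31 + 39 + 40 + 39 + 44)/7 = 39.7143
Σ(x_t−x̄)(x_{t+1}−x̄) = (-12.4898) + (-63.4898) + (6.2245) + (-0.2041) + (-0.2041) + (-3.0612) = -73.2245
Denominator Σ(x_t−x̄)² = 151.4286
r_1 = -73.2245 / 151.4286 = -0.484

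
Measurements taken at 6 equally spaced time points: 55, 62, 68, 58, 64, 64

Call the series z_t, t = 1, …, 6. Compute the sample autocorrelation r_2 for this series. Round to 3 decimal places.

Mean z̄ = (55 + 62 + 68 + 58 + 64 + 64)/6 = 61.8333
Deviations from mean: -6.8333, 0.1667, 6.1667, -3.8333, 2.1667, 2.1667
Numerator Σ_{t=1}^{4}(z_t−z̄)(z_{t+2}−z̄) = -37.7222
Denominator Σ(z_t−z̄)² = 108.8333
r_2 = -37.7222 / 108.8333 = -0.347

-0.347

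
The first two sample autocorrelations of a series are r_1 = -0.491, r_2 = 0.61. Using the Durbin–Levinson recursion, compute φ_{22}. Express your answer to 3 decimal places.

φ_{22} = (r_2 − r_1²) / (1 − r_1²)
r_1² = (-0.491)² = 0.241081
Numerator = 0.61 − 0.2411 = 0.3689; denominator = 1 − 0.2411 = 0.7589
φ_{22} = 0.3689 / 0.7589 = 0.486

0.486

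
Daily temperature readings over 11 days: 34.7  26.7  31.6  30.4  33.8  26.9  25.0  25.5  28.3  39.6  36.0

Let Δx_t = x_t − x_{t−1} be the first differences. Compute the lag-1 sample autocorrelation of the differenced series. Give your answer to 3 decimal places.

First differences Δx: -8.0, 4.9, -1.2, 3.4, -6.9, -1.9, 0.5, 2.8, 11.3, -3.6
Mean of differences = 0.1300
Numerator Σ(Δx_t−Δx̄)(Δx_{t+1}−Δx̄) = -69.7939
Denominator Σ(Δx_t−Δx̄)² = 300.8010
r_1(Δx) = -69.7939 / 300.8010 = -0.232

-0.232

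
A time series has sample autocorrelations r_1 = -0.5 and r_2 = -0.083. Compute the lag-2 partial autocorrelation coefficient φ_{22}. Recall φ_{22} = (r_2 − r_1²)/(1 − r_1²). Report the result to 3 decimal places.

φ_{22} = (r_2 − r_1²) / (1 − r_1²)
r_1² = (-0.5)² = 0.25
Numerator = -0.083 − 0.2500 = -0.3330; denominator = 1 − 0.2500 = 0.7500
φ_{22} = -0.3330 / 0.7500 = -0.444

-0.444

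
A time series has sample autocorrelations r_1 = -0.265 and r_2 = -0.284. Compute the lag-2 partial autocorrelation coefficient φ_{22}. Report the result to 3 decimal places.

-0.381

φ_{22} = (r_2 − r_1²) / (1 − r_1²)
r_1² = (-0.265)² = 0.070225
Numerator = -0.284 − 0.0702 = -0.3542; denominator = 1 − 0.0702 = 0.9298
φ_{22} = -0.3542 / 0.9298 = -0.381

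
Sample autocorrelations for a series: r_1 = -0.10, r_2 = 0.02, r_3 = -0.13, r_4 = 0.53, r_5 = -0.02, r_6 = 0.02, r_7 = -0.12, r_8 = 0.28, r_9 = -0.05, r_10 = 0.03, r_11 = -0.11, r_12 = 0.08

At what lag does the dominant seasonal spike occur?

4

The largest autocorrelation is r_4 = 0.53, with a weaker echo at lag 8 (0.28); the remaining lags stay at or below 0.08.
The dominant spike at lag 4 indicates a seasonal period of 4.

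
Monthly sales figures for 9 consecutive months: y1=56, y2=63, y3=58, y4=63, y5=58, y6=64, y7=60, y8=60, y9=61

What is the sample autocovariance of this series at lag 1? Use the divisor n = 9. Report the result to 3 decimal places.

Mean ȳ = (56 + 63 + 58 + 63 + 58 + 64 + 60 + 60 + 61)/9 = 60.3333
Σ_{t=1}^{8}(y_t−ȳ)(y_{t+1}−ȳ) = -40.1111
γ_1 = -40.1111 / 9 = -4.457

-4.457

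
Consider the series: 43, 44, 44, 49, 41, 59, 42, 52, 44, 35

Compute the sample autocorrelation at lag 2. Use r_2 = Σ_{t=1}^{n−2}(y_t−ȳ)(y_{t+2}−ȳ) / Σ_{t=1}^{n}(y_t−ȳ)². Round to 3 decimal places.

Mean ȳ = (43 + 44 + 44 + 49 + 41 + 59 + 42 + 52 + 44 + 35)/10 = 45.3000
Numerator Σ_{t=1}^{8}(y_t−ȳ)(y_{t+2}−ȳ) = 95.7200
Denominator Σ(y_t−ȳ)² = 392.1000
r_2 = 95.7200 / 392.1000 = 0.244

0.244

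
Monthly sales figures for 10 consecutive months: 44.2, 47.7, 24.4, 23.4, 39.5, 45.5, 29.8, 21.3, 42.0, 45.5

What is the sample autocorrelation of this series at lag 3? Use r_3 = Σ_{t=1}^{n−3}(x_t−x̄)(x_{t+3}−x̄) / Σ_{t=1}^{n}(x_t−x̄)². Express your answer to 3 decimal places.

Mean x̄ = (44.2 + 47.7 + 24.4 + 23.4 + 39.5 + 45.5 + 29.8 + 21.3 + 42.0 + 45.5)/10 = 36.3300
Σ(x_t−x̄)(x_{t+3}−x̄) = (-101.7591) + (36.0429) + (-109.3981) + (84.4329) + (-47.6451) + (51.9939) + (-59.8801) = -146.2127
Denominator Σ(x_t−x̄)² = 979.6410
r_3 = -146.2127 / 979.6410 = -0.149

-0.149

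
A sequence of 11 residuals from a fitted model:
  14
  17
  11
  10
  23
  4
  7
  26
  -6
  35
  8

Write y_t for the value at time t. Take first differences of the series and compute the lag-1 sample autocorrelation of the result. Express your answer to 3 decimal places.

First differences Δy: 3, -6, -1, 13, -19, 3, 19, -32, 41, -27
Mean of differences = -0.6000
Numerator Σ(Δy_t−Δȳ)(Δy_{t+1}−Δȳ) = -3288.5600
Denominator Σ(Δy_t−Δȳ)² = 4376.4000
r_1(Δy) = -3288.5600 / 4376.4000 = -0.751

-0.751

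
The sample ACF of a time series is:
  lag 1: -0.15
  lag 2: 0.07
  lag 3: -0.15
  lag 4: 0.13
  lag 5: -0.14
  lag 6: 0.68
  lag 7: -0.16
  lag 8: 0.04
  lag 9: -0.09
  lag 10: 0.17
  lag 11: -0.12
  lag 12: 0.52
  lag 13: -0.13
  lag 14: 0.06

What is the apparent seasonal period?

6

The largest autocorrelation is r_6 = 0.68, with a weaker echo at lag 12 (0.52); the remaining lags stay at or below 0.17.
The dominant spike at lag 6 indicates a seasonal period of 6.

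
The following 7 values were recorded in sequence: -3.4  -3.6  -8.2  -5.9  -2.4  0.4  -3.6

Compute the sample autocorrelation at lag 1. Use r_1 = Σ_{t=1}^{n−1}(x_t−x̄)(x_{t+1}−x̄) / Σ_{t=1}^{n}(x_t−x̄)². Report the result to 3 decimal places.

Mean x̄ = (-3.4 − 3.6 − 8.2 − 5.9 − 2.4 + 0.4 − 3.6)/7 = -3.8143
Deviations from mean: 0.4143, 0.2143, -4.3857, -2.0857, 1.4143, 4.2143, 0.2143
Numerator Σ_{t=1}^{6}(x_t−x̄)(x_{t+1}−x̄) = 12.2098
Denominator Σ(x_t−x̄)² = 43.6086
r_1 = 12.2098 / 43.6086 = 0.280

0.280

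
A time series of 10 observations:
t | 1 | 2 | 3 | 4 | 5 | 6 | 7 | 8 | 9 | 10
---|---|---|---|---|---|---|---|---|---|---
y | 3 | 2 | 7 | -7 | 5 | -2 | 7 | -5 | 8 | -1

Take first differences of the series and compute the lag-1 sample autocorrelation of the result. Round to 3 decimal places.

First differences Δy: -1, 5, -14, 12, -7, 9, -12, 13, -9
Mean of differences = -0.4444
Numerator Σ(Δy_t−Δȳ)(Δy_{t+1}−Δȳ) = -768.5309
Denominator Σ(Δy_t−Δȳ)² = 888.2222
r_1(Δy) = -768.5309 / 888.2222 = -0.865

-0.865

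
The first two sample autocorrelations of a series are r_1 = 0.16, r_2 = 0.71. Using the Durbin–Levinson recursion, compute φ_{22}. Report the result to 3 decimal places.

0.702

φ_{22} = (r_2 − r_1²) / (1 − r_1²)
r_1² = (0.16)² = 0.0256
Numerator = 0.71 − 0.0256 = 0.6844; denominator = 1 − 0.0256 = 0.9744
φ_{22} = 0.6844 / 0.9744 = 0.702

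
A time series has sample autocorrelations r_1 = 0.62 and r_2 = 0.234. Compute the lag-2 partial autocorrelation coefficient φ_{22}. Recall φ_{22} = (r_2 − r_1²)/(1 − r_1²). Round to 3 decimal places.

-0.244

φ_{22} = (r_2 − r_1²) / (1 − r_1²)
r_1² = (0.62)² = 0.3844
Numerator = 0.234 − 0.3844 = -0.1504; denominator = 1 − 0.3844 = 0.6156
φ_{22} = -0.1504 / 0.6156 = -0.244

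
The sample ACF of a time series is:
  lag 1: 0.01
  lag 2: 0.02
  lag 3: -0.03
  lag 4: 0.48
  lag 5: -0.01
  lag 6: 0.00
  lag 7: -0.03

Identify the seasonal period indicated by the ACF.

4

The largest autocorrelation is r_4 = 0.48; the remaining lags stay at or below 0.02.
The dominant spike at lag 4 indicates a seasonal period of 4.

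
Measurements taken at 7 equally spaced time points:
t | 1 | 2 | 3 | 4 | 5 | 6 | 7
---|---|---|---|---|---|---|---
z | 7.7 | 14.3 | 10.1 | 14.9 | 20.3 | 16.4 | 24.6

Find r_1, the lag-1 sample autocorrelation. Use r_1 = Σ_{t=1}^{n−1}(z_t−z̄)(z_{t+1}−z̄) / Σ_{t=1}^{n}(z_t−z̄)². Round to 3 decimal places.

0.144

Mean z̄ = (7.7 + 14.3 + 10.1 + 14.9 + 20.3 + 16.4 + 24.6)/7 = 15.4714
Deviations from mean: -7.7714, -1.1714, -5.3714, -0.5714, 4.8286, 0.9286, 9.1286
Σ(z_t−z̄)(z_{t+1}−z̄) = (9.1037) + (6.2922) + (3.0694) + (-2.7592) + (4.4837) + (8.4765) = 28.6663
Denominator Σ(z_t−z̄)² = 198.4543
r_1 = 28.6663 / 198.4543 = 0.144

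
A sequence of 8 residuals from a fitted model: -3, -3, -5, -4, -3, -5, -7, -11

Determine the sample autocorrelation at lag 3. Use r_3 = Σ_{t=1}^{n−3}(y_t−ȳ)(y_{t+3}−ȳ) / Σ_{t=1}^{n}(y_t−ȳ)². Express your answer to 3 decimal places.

Mean ȳ = (-3 − 3 − 5 − 4 − 3 − 5 − 7 − 11)/8 = -5.1250
Deviations from mean: 2.1250, 2.1250, 0.1250, 1.1250, 2.1250, 0.1250, -1.8750, -5.8750
Σ(y_t−ȳ)(y_{t+3}−ȳ) = (2.3906) + (4.5156) + (0.0156) + (-2.1094) + (-12.4844) = -7.6719
Denominator Σ(y_t−ȳ)² = 52.8750
r_3 = -7.6719 / 52.8750 = -0.145

-0.145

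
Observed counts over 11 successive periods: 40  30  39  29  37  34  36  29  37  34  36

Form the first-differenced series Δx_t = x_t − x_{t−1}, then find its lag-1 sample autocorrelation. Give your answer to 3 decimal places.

First differences Δx: -10, 9, -10, 8, -3, 2, -7, 8, -3, 2
Mean of differences = -0.4000
Numerator Σ(Δx_t−Δx̄)(Δx_{t+1}−Δx̄) = -388.5600
Denominator Σ(Δx_t−Δx̄)² = 482.4000
r_1(Δx) = -388.5600 / 482.4000 = -0.805

-0.805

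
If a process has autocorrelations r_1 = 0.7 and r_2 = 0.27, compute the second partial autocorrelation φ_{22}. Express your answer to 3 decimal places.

-0.431

φ_{22} = (r_2 − r_1²) / (1 − r_1²)
r_1² = (0.7)² = 0.49
Numerator = 0.27 − 0.4900 = -0.2200; denominator = 1 − 0.4900 = 0.5100
φ_{22} = -0.2200 / 0.5100 = -0.431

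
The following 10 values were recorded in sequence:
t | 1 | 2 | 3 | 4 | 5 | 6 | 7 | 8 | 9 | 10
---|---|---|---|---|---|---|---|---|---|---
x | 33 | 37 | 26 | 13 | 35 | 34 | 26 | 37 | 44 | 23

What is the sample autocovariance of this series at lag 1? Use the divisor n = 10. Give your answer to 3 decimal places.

Mean x̄ = (33 + 37 + 26 + 13 + 35 + 34 + 26 + 37 + 44 + 23)/10 = 30.8000
Σ_{t=1}^{9}(x_t−x̄)(x_{t+1}−x̄) = -58.2400
γ_1 = -58.2400 / 10 = -5.824

-5.824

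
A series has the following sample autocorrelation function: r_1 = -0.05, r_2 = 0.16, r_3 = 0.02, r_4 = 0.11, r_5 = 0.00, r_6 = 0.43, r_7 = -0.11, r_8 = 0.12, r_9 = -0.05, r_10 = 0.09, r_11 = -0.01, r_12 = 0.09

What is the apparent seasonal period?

6

The largest autocorrelation is r_6 = 0.43; the remaining lags stay at or below 0.16.
The dominant spike at lag 6 indicates a seasonal period of 6.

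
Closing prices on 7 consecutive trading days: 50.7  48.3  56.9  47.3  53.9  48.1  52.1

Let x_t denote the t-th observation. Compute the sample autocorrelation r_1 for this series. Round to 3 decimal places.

Mean x̄ = (50.7 + 48.3 + 56.9 + 47.3 + 53.9 + 48.1 + 52.1)/7 = 51.0429
Deviations from mean: -0.3429, -2.7429, 5.8571, -3.7429, 2.8571, -2.9429, 1.0571
Σ(x_t−x̄)(x_{t+1}−x̄) = (0.9404) + (-16.0653) + (-21.9224) + (-10.6939) + (-8.4082) + (-3.1110) = -59.2604
Denominator Σ(x_t−x̄)² = 73.8971
r_1 = -59.2604 / 73.8971 = -0.802

-0.802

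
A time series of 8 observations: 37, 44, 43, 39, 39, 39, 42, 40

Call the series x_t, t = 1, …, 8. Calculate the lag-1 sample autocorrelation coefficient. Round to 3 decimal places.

Mean x̄ = (37 + 44 + 43 + 39 + 39 + 39 + 42 + 40)/8 = 40.3750
Σ(x_t−x̄)(x_{t+1}−x̄) = (-12.2344) + (9.5156) + (-3.6094) + (1.8906) + (1.8906) + (-2.2344) + (-0.6094) = -5.3906
Denominator Σ(x_t−x̄)² = 39.8750
r_1 = -5.3906 / 39.8750 = -0.135

-0.135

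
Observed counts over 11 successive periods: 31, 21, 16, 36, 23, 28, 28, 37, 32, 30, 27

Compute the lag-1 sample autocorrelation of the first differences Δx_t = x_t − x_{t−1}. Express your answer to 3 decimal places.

-0.479

First differences Δx: -10, -5, 20, -13, 5, 0, 9, -5, -2, -3
Mean of differences = -0.4000
Numerator Σ(Δx_t−Δx̄)(Δx_{t+1}−Δx̄) = -400.5600
Denominator Σ(Δx_t−Δx̄)² = 836.4000
r_1(Δx) = -400.5600 / 836.4000 = -0.479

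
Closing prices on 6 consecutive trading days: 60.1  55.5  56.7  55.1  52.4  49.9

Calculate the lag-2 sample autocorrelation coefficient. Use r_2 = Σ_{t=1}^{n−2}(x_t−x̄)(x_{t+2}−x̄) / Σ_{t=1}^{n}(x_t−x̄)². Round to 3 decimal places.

Mean x̄ = (60.1 + 55.5 + 56.7 + 55.1 + 52.4 + 49.9)/6 = 54.9500
Deviations from mean: 5.1500, 0.5500, 1.7500, 0.1500, -2.5500, -5.0500
Σ(x_t−x̄)(x_{t+2}−x̄) = (9.0125) + (0.0825) + (-4.4625) + (-0.7575) = 3.8750
Denominator Σ(x_t−x̄)² = 61.9150
r_2 = 3.8750 / 61.9150 = 0.063

0.063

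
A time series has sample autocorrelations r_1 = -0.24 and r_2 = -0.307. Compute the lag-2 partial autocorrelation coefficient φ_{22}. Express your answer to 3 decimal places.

φ_{22} = (r_2 − r_1²) / (1 − r_1²)
r_1² = (-0.24)² = 0.0576
Numerator = -0.307 − 0.0576 = -0.3646; denominator = 1 − 0.0576 = 0.9424
φ_{22} = -0.3646 / 0.9424 = -0.387

-0.387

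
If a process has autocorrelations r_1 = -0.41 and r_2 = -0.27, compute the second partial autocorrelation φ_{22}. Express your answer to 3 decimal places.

φ_{22} = (r_2 − r_1²) / (1 − r_1²)
r_1² = (-0.41)² = 0.1681
Numerator = -0.27 − 0.1681 = -0.4381; denominator = 1 − 0.1681 = 0.8319
φ_{22} = -0.4381 / 0.8319 = -0.527

-0.527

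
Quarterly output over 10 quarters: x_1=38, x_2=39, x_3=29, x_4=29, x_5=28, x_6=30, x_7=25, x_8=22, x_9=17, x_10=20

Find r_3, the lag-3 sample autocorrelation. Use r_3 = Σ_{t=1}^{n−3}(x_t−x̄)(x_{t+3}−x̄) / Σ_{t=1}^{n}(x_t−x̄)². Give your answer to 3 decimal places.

0.024

Mean x̄ = (38 + 39 + 29 + 29 + 28 + 30 + 25 + 22 + 17 + 20)/10 = 27.7000
Σ(x_t−x̄)(x_{t+3}−x̄) = (13.3900) + (3.3900) + (2.9900) + (-3.5100) + (-1.7100) + (-24.6100) + (20.7900) = 10.7300
Denominator Σ(x_t−x̄)² = 456.1000
r_3 = 10.7300 / 456.1000 = 0.024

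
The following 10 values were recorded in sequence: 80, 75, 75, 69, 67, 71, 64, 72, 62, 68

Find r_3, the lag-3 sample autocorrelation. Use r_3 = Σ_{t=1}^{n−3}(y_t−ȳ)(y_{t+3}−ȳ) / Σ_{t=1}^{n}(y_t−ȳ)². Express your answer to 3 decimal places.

Mean ȳ = (80 + 75 + 75 + 69 + 67 + 71 + 64 + 72 + 62 + 68)/10 = 70.3000
Numerator Σ_{t=1}^{7}(y_t−ȳ)(y_{t+3}−ȳ) = -13.5700
Denominator Σ(y_t−ȳ)² = 268.1000
r_3 = -13.5700 / 268.1000 = -0.051

-0.051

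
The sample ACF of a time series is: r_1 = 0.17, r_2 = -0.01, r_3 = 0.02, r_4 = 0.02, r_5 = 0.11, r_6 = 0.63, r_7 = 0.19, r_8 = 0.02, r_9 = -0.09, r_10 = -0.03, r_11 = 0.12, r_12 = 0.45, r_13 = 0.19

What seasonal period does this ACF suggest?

The largest autocorrelation is r_6 = 0.63, with a weaker echo at lag 12 (0.45); the remaining lags stay at or below 0.19.
The dominant spike at lag 6 indicates a seasonal period of 6.

6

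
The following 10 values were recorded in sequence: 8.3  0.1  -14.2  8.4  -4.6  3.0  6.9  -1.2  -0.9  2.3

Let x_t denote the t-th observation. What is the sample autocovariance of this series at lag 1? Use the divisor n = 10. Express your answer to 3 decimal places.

Mean x̄ = (8.3 + 0.1 − 14.2 + 8.4 − 4.6 + 3.0 + 6.9 − 1.2 − 0.9 + 2.3)/10 = 0.8100
Σ_{t=1}^{9}(x_t−x̄)(x_{t+1}−x̄) = -159.5111
γ_1 = -159.5111 / 10 = -15.951

-15.951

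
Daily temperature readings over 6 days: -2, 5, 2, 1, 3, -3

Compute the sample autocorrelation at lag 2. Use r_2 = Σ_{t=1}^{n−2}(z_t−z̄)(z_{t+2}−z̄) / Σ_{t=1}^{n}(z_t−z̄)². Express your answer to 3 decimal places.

-0.022

Mean z̄ = (-2 + 5 + 2 + 1 + 3 − 3)/6 = 1.0000
Deviations from mean: -3.0000, 4.0000, 1.0000, 0.0000, 2.0000, -4.0000
Σ(z_t−z̄)(z_{t+2}−z̄) = (-3.0000) + (0.0000) + (2.0000) + (0.0000) = -1.0000
Denominator Σ(z_t−z̄)² = 46.0000
r_2 = -1.0000 / 46.0000 = -0.022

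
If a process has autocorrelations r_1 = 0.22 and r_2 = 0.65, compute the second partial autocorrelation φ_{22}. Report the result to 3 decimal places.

φ_{22} = (r_2 − r_1²) / (1 − r_1²)
r_1² = (0.22)² = 0.0484
Numerator = 0.65 − 0.0484 = 0.6016; denominator = 1 − 0.0484 = 0.9516
φ_{22} = 0.6016 / 0.9516 = 0.632

0.632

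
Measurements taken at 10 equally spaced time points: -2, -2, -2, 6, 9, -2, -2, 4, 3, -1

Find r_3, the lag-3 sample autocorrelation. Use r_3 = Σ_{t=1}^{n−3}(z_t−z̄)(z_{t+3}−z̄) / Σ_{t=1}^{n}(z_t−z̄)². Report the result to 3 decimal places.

-0.144

Mean z̄ = (-2 − 2 − 2 + 6 + 9 − 2 − 2 + 4 + 3 − 1)/10 = 1.1000
Σ(z_t−z̄)(z_{t+3}−z̄) = (-15.1900) + (-24.4900) + (9.6100) + (-15.1900) + (22.9100) + (-5.8900) + (6.5100) = -21.7300
Denominator Σ(z_t−z̄)² = 150.9000
r_3 = -21.7300 / 150.9000 = -0.144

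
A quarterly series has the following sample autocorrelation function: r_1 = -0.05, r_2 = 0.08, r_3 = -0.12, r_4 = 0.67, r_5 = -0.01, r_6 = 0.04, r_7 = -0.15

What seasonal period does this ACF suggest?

The largest autocorrelation is r_4 = 0.67; the remaining lags stay at or below 0.08.
The dominant spike at lag 4 indicates a seasonal period of 4.

4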